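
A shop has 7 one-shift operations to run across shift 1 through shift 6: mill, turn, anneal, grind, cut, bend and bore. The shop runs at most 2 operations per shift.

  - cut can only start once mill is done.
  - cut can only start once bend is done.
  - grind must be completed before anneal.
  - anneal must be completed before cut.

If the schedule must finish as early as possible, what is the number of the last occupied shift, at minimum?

The precedence chain requires at least 3 distinct shifts.
With at most 2 per shift and 7 operations, at least 4 shifts are needed.
4 works (last occupied shift: shift 4): for example anneal=shift 2; mill=shift 1; grind=shift 1; bore=shift 4; cut=shift 3; turn=shift 3; bend=shift 2.

4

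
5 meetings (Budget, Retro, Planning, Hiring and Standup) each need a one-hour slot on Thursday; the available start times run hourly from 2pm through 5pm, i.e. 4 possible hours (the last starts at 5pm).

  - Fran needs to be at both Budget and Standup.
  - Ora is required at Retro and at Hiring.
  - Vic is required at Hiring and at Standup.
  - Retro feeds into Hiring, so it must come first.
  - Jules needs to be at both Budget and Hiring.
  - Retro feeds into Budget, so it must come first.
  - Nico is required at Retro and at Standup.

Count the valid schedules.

32

Splitting on Budget: it can be 3pm (8), 4pm (12), 5pm (12). Listing each branch's schedules as (Retro, Planning, Hiring, Standup):
Budget=3pm: (2pm,2pm,4pm,5pm) (2pm,2pm,5pm,4pm) (2pm,3pm,4pm,5pm) (2pm,3pm,5pm,4pm) (2pm,4pm,4pm,5pm) (2pm,4pm,5pm,4pm) (2pm,5pm,4pm,5pm) (2pm,5pm,5pm,4pm) — 8.
Budget=4pm: (2pm,2pm,3pm,5pm) (2pm,2pm,5pm,3pm) (2pm,3pm,3pm,5pm) (2pm,3pm,5pm,3pm) (2pm,4pm,3pm,5pm) (2pm,4pm,5pm,3pm) (2pm,5pm,3pm,5pm) (2pm,5pm,5pm,3pm) (3pm,2pm,5pm,2pm) (3pm,3pm,5pm,2pm) (3pm,4pm,5pm,2pm) (3pm,5pm,5pm,2pm) — 12.
Budget=5pm: (2pm,2pm,3pm,4pm) (2pm,2pm,4pm,3pm) (2pm,3pm,3pm,4pm) (2pm,3pm,4pm,3pm) (2pm,4pm,3pm,4pm) (2pm,4pm,4pm,3pm) (2pm,5pm,3pm,4pm) (2pm,5pm,4pm,3pm) (3pm,2pm,4pm,2pm) (3pm,3pm,4pm,2pm) (3pm,4pm,4pm,2pm) (3pm,5pm,4pm,2pm) — 12.
Summing: 8 + 12 + 12 = 32.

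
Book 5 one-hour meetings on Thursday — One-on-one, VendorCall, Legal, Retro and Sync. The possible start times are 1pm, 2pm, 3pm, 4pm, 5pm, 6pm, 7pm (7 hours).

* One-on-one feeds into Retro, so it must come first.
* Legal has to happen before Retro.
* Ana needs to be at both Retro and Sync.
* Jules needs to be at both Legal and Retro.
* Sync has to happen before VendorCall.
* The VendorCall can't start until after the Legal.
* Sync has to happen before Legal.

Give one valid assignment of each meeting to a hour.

VendorCall in 3pm; One-on-one in 1pm; Retro in 3pm; Sync in 1pm; Legal in 2pm

Checking: One-on-one(1pm) before Retro(3pm); Sync(1pm) before VendorCall(3pm); Legal(2pm) before VendorCall(3pm); Legal(2pm) before Retro(3pm); Sync(1pm) before Legal(2pm); Legal(2pm) != Retro(3pm); Retro(3pm) != Sync(1pm).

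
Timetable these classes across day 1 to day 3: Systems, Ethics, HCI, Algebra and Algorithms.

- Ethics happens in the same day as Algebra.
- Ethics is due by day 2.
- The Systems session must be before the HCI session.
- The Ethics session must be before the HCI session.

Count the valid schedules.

Splitting on Systems: it can be day 1 (9), day 2 (6). Listing each branch's schedules as (Ethics, HCI, Algebra, Algorithms) by day number:
Systems=day 1: (1,2,1,1) (1,2,1,2) (1,2,1,3) (1,3,1,1) (1,3,1,2) (1,3,1,3) (2,3,2,1) (2,3,2,2) (2,3,2,3) — 9.
Systems=day 2: (1,3,1,1) (1,3,1,2) (1,3,1,3) (2,3,2,1) (2,3,2,2) (2,3,2,3) — 6.
Summing: 9 + 6 = 15.

15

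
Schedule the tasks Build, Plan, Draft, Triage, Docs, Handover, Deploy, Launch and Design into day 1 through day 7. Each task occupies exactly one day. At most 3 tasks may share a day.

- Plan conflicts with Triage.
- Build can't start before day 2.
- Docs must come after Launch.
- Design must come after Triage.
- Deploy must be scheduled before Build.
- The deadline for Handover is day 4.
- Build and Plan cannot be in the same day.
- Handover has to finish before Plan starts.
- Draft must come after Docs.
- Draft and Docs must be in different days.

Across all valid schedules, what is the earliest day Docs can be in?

Precedence pushes Docs to at least day 2; downstream work caps Docs at day 6.
Docs at day 2 is achievable: Build in day 2, Design in day 3, Docs in day 2, Launch in day 1, Draft in day 3, Triage in day 2, Deploy in day 1, Handover in day 1, Plan in day 3.

day 2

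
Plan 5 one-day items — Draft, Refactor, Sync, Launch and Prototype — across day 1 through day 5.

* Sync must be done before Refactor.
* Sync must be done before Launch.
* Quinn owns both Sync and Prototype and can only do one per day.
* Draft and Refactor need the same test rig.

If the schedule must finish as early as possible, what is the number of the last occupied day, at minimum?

The precedence chain requires at least 2 distinct days.
2 works (last occupied day: day 2): for example Refactor -> day 2; Sync -> day 1; Draft -> day 1; Prototype -> day 2; Launch -> day 2.

day 2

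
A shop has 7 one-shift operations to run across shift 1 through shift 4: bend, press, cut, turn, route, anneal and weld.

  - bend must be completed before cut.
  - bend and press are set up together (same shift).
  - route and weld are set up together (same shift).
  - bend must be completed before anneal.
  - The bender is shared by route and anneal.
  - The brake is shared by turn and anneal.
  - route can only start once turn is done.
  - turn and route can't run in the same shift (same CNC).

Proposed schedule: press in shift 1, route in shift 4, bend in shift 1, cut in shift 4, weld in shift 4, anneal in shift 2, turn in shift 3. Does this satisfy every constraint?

The brake is shared by turn and anneal — holds.
route and weld are set up together (same shift) — holds.
bend must be completed before anneal — holds.
route can only start once turn is done — holds.
bend must be completed before cut — holds.
The bender is shared by route and anneal — holds.
turn and route can't run in the same shift (same CNC) — holds.
bend and press are set up together (same shift) — holds.

Valid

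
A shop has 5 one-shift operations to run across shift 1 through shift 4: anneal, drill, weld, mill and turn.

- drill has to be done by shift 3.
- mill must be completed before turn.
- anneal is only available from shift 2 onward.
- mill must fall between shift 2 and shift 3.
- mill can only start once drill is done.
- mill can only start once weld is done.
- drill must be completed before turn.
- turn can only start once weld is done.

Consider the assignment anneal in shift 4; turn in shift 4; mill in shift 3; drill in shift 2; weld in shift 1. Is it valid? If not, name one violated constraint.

Valid

mill must fall between shift 2 and shift 3 — holds.
mill can only start once drill is done — holds.
drill must be completed before turn — holds.
mill can only start once weld is done — holds.
anneal is only available from shift 2 onward — holds.
turn can only start once weld is done — holds.
drill has to be done by shift 3 — holds.
mill must be completed before turn — holds.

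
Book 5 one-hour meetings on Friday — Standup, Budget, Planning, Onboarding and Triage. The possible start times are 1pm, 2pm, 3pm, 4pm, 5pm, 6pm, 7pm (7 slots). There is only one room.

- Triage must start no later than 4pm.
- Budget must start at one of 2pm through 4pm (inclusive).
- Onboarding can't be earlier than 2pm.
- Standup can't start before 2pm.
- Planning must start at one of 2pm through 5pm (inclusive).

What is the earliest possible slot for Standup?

2pm

Standup is available from 2pm.
Standup at 2pm is achievable: Triage in 1pm; Standup in 2pm; Planning in 4pm; Budget in 3pm; Onboarding in 5pm.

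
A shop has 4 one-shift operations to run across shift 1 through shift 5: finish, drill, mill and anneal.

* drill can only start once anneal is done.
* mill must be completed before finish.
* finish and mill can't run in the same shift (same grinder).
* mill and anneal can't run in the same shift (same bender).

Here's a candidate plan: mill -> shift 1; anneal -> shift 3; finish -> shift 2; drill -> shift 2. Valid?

drill can only start once anneal is done — violated.
mill and anneal can't run in the same shift (same bender) — holds.
finish and mill can't run in the same shift (same grinder) — holds.
mill must be completed before finish — holds.

No — it violates: drill can only start once anneal is done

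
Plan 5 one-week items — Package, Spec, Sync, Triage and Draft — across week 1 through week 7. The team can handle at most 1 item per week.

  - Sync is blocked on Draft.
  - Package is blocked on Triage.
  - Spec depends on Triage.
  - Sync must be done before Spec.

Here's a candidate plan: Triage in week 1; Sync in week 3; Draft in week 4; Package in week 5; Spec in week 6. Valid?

Sync is blocked on Draft — violated.
Sync must be done before Spec — holds.
Package is blocked on Triage — holds.
The team can handle at most 1 item per week — holds.
Spec depends on Triage — holds.

No. Sync is blocked on Draft is not satisfied.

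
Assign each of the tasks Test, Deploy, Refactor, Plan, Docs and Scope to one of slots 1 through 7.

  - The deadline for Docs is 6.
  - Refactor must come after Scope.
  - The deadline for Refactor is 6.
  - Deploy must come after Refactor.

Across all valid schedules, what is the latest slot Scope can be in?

5

Downstream work caps Scope at 5.
Scope at 5 is achievable: Deploy=7; Docs=1; Test=1; Refactor=6; Plan=1; Scope=5.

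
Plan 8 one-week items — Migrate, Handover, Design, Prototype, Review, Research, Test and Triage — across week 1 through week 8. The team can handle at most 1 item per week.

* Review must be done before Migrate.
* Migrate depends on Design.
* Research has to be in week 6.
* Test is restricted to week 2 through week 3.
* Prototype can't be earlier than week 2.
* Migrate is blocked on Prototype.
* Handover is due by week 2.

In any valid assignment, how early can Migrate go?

week 7

Precedence pushes Migrate to at least week 3.
Migrate at week 7 is achievable: Prototype -> week 3, Research -> week 6, Test -> week 2, Migrate -> week 7, Review -> week 5, Triage -> week 8, Handover -> week 1, Design -> week 4.
Nothing earlier works — the capacity limit rule out every week before week 7.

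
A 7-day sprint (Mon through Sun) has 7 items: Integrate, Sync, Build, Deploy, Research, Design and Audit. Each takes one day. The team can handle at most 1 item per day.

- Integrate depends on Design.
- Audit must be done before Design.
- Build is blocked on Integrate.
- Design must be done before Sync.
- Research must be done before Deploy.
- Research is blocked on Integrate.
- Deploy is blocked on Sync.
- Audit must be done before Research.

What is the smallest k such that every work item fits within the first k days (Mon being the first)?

The precedence chain requires at least 5 distinct days.
With at most 1 per day and 7 work items, at least 7 days are needed.
7 works (last occupied day: Sun): for example Integrate=Wed, Deploy=Sat, Sync=Fri, Design=Tue, Research=Thu, Audit=Mon, Build=Sun.

7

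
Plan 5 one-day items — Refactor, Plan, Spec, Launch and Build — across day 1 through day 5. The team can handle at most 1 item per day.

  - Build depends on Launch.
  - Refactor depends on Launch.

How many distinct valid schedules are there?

40

Splitting on Refactor: it can be day 2 (6), day 3 (10), day 4 (12), day 5 (12). Listing each branch's schedules as (Plan, Spec, Launch, Build) by day number:
Refactor=day 2: (3,4,1,5) (3,5,1,4) (4,3,1,5) (4,5,1,3) (5,3,1,4) (5,4,1,3) — 6.
Refactor=day 3: (1,4,2,5) (1,5,2,4) (2,4,1,5) (2,5,1,4) (4,1,2,5) (4,2,1,5) (4,5,1,2) (5,1,2,4) (5,2,1,4) (5,4,1,2) — 10.
Refactor=day 4: (1,2,3,5) (1,3,2,5) (1,5,2,3) (2,1,3,5) (2,3,1,5) (2,5,1,3) (3,1,2,5) (3,2,1,5) (3,5,1,2) (5,1,2,3) (5,2,1,3) (5,3,1,2) — 12.
Refactor=day 5: (1,2,3,4) (1,3,2,4) (1,4,2,3) (2,1,3,4) (2,3,1,4) (2,4,1,3) (3,1,2,4) (3,2,1,4) (3,4,1,2) (4,1,2,3) (4,2,1,3) (4,3,1,2) — 12.
Summing: 6 + 10 + 12 + 12 = 40.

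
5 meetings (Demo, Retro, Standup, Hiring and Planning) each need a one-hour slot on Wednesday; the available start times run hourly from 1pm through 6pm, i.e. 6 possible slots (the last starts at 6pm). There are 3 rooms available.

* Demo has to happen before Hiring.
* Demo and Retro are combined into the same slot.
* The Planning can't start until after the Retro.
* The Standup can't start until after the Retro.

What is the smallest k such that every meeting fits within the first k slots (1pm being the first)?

2

The precedence chain requires at least 2 distinct slots.
With at most 3 per slot and 5 meetings, at least 2 slots are needed.
2 works (last occupied slot: 2pm): for example Retro=1pm, Planning=2pm, Hiring=2pm, Demo=1pm, Standup=2pm.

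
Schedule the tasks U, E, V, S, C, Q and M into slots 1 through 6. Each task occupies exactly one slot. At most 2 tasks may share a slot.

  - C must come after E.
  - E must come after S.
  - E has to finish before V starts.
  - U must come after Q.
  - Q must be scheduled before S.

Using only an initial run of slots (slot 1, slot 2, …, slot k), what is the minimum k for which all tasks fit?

4

The precedence chain requires at least 4 distinct slots.
With at most 2 per slot and 7 tasks, at least 4 slots are needed.
4 works (last occupied slot: 4): for example M in 1, U in 2, C in 4, E in 3, V in 4, S in 2, Q in 1.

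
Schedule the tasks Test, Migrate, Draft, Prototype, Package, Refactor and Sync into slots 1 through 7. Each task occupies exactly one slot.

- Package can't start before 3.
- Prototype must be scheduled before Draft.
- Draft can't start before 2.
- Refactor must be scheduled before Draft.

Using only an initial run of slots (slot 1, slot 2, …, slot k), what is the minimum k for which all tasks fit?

3 slots

The precedence chain requires at least 2 distinct slots.
Package can't be placed before 3, so the schedule must run through at least slot 3.
3 works (last occupied slot: 3): for example Draft=2; Sync=1; Migrate=1; Prototype=1; Refactor=1; Package=3; Test=1.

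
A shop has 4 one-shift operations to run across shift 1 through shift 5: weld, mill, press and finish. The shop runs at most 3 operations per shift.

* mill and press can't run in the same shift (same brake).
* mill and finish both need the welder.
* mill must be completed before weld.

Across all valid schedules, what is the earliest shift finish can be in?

shift 1

finish at shift 1 is achievable: mill in shift 2, weld in shift 3, finish in shift 1, press in shift 1.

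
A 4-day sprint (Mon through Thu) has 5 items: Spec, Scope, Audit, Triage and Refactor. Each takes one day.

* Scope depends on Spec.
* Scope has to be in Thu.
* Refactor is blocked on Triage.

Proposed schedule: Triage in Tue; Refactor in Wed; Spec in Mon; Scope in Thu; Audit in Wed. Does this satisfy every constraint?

Valid

Scope depends on Spec — holds.
Refactor is blocked on Triage — holds.
Scope has to be in Thu — holds.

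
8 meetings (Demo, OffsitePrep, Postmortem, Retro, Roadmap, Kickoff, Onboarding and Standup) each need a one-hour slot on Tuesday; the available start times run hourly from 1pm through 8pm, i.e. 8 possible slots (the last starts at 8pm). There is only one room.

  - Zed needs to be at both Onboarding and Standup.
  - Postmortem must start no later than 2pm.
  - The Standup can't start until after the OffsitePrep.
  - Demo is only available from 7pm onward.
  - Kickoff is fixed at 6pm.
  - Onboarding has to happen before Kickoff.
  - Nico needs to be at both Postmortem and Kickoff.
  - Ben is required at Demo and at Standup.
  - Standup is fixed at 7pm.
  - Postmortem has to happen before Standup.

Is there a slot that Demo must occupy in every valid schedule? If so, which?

Demo's window is 7pm–8pm.
Standup is fixed at 7pm, and Demo can't share a slot with Standup.
So Demo must be 8pm.

8pm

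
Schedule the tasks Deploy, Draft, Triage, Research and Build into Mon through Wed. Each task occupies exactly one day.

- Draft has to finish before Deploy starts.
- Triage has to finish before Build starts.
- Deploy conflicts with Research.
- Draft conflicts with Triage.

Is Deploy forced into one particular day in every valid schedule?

No

Deploy can be Tue (e.g. Triage=Tue, Deploy=Tue, Draft=Mon, Research=Mon, Build=Wed) or Wed (e.g. Triage=Tue; Deploy=Wed; Build=Wed; Draft=Mon; Research=Mon).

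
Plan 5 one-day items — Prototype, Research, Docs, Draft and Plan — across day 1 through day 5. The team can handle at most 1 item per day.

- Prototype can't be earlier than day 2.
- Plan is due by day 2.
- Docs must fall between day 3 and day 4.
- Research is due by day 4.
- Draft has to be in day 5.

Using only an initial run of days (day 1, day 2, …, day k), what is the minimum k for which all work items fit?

With at most 1 per day and 5 work items, at least 5 days are needed.
Draft can't be placed before day 5, so the schedule must run through at least day 5.
5 works (last occupied day: day 5): for example Docs=day 3, Research=day 4, Draft=day 5, Prototype=day 2, Plan=day 1.

5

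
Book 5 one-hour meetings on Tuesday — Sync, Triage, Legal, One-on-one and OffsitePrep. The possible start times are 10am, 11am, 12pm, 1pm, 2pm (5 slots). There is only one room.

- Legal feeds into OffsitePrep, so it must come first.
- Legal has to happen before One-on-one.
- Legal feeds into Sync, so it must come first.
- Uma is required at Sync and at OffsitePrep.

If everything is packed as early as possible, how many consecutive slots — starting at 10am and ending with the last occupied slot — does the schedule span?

5 slots

The precedence chain requires at least 2 distinct slots.
With at most 1 per slot and 5 meetings, at least 5 slots are needed.
5 works (last occupied slot: 2pm): for example OffsitePrep in 1pm, Triage in 2pm, One-on-one in 12pm, Sync in 11am, Legal in 10am.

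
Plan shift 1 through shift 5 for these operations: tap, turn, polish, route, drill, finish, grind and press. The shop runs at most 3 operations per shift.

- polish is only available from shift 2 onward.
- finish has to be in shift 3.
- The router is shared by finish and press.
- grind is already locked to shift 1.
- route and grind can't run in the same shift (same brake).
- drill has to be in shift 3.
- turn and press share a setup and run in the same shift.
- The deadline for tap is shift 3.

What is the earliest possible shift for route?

shift 2

route at shift 2 is achievable: drill=shift 3; press=shift 4; finish=shift 3; grind=shift 1; turn=shift 4; route=shift 2; polish=shift 2; tap=shift 1.
Nothing earlier works — the conflict and capacity constraints rule out every shift before shift 2.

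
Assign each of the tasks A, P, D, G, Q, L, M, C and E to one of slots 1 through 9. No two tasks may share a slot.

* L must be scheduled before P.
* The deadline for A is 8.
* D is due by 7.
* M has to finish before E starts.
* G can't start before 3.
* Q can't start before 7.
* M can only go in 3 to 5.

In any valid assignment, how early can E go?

4

Precedence pushes E to at least 4.
E at 4 is achievable: E=4; P=8; D=1; M=3; C=9; G=5; L=6; A=2; Q=7.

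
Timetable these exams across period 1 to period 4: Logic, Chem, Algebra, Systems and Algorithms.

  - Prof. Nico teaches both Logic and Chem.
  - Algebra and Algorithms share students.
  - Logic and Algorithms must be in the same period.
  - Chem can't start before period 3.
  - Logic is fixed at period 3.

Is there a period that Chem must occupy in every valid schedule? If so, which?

Chem's window is period 3–period 4.
Logic is fixed at period 3, and Chem can't share a period with Logic.
So Chem must be period 4.

period 4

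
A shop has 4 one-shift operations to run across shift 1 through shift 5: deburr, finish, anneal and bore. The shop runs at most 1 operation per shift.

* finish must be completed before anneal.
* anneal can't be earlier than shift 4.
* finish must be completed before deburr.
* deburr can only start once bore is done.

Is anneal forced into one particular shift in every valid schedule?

No

anneal can be shift 4 (e.g. bore=shift 2, anneal=shift 4, finish=shift 1, deburr=shift 3) or shift 5 (e.g. bore in shift 2, deburr in shift 3, anneal in shift 5, finish in shift 1).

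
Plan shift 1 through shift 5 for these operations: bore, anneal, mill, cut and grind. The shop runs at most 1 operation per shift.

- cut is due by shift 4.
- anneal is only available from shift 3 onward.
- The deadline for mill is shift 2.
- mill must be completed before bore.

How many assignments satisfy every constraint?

Splitting on bore: it can be shift 2 (4), shift 3 (6), shift 4 (6), shift 5 (8). Listing each branch's schedules as (anneal, mill, cut, grind) by shift number:
bore=shift 2: (3,1,4,5) (4,1,3,5) (5,1,3,4) (5,1,4,3) — 4.
bore=shift 3: (4,1,2,5) (4,2,1,5) (5,1,2,4) (5,1,4,2) (5,2,1,4) (5,2,4,1) — 6.
bore=shift 4: (3,1,2,5) (3,2,1,5) (5,1,2,3) (5,1,3,2) (5,2,1,3) (5,2,3,1) — 6.
bore=shift 5: (3,1,2,4) (3,1,4,2) (3,2,1,4) (3,2,4,1) (4,1,2,3) (4,1,3,2) (4,2,1,3) (4,2,3,1) — 8.
Summing: 4 + 6 + 6 + 8 = 24.

24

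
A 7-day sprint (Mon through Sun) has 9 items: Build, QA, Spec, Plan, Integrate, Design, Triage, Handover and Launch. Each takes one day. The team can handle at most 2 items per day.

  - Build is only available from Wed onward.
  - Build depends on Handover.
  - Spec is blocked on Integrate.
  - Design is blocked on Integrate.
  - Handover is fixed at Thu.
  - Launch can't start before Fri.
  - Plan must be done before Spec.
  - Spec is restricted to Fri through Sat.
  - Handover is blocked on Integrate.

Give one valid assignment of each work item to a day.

Handover=Thu, Integrate=Mon, Design=Tue, Build=Sat, Spec=Fri, Triage=Wed, Plan=Mon, QA=Tue, Launch=Fri

Checking: Integrate(Mon) before Spec(Fri); Integrate(Mon) before Handover(Thu); Plan(Mon) before Spec(Fri); Handover(Thu) before Build(Sat); Integrate(Mon) before Design(Tue); Spec=Fri in [Fri,Sat]; Build=Sat in [Wed,Sun]; Handover=Thu in [Thu,Thu]; Launch=Fri in [Fri,Sun]; max 2 per day (cap 2).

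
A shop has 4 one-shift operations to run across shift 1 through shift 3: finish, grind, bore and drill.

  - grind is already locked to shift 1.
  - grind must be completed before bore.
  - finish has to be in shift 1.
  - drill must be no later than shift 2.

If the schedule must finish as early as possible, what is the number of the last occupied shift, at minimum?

2

The precedence chain requires at least 2 distinct shifts.
2 works (last occupied shift: shift 2): for example bore -> shift 2; finish -> shift 1; grind -> shift 1; drill -> shift 1.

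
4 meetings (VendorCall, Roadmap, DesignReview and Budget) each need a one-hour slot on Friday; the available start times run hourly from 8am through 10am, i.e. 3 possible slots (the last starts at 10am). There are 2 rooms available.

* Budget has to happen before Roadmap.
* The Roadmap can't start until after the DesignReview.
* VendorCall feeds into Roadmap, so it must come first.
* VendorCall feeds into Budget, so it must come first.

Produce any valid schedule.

DesignReview in 8am; VendorCall in 8am; Budget in 9am; Roadmap in 10am

Checking: VendorCall(8am) before Budget(9am); Budget(9am) before Roadmap(10am); VendorCall(8am) before Roadmap(10am); DesignReview(8am) before Roadmap(10am); max 2 per slot (cap 2).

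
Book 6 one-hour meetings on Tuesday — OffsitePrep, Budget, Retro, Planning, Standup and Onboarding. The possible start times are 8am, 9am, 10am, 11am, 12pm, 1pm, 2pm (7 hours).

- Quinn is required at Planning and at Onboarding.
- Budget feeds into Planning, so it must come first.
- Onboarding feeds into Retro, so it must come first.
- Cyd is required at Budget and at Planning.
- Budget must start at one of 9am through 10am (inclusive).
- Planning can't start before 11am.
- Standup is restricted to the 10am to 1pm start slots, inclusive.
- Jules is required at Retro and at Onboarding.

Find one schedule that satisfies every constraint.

Onboarding=8am; Standup=10am; Retro=9am; OffsitePrep=8am; Planning=11am; Budget=9am

Checking: Onboarding(8am) before Retro(9am); Budget(9am) before Planning(11am); Planning(11am) != Onboarding(8am); Retro(9am) != Onboarding(8am); Budget(9am) != Planning(11am); Budget=9am in [9am,10am]; Standup=10am in [10am,1pm]; Planning=11am in [11am,2pm].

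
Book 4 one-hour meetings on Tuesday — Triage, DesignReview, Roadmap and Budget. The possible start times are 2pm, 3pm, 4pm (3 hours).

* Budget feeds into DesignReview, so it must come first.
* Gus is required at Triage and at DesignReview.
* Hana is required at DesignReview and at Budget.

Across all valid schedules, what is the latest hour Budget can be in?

3pm

Downstream work caps Budget at 3pm.
Budget at 3pm is achievable: DesignReview in 4pm, Triage in 2pm, Budget in 3pm, Roadmap in 2pm.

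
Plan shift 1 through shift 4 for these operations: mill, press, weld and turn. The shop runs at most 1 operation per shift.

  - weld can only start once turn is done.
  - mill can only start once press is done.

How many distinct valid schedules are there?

Splitting on mill: it can be shift 2 (1), shift 3 (2), shift 4 (3). Listing each branch's schedules as (press, weld, turn) by shift number:
mill=shift 2: (1,4,3) — 1.
mill=shift 3: (1,4,2) (2,4,1) — 2.
mill=shift 4: (1,3,2) (2,3,1) (3,2,1) — 3.
Summing: 1 + 2 + 3 = 6.

6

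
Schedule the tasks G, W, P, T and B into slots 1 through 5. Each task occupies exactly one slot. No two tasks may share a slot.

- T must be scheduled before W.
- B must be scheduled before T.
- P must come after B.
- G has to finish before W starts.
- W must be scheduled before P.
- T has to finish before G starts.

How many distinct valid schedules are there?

Enumerating: W=4, B=1, G=3, T=2, P=5.

1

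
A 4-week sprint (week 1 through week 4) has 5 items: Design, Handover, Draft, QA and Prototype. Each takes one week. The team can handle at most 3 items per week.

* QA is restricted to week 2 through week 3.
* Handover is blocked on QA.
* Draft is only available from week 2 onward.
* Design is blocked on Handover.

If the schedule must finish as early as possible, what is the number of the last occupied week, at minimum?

The precedence chain requires at least 3 distinct weeks.
With at most 3 per week and 5 tasks, at least 2 weeks are needed.
Propagating the time windows through the other constraints, Design can't land before week 4, so the schedule must run through at least week 4.
4 works (last occupied week: week 4): for example Prototype=week 1; Handover=week 3; Design=week 4; Draft=week 2; QA=week 2.

week 4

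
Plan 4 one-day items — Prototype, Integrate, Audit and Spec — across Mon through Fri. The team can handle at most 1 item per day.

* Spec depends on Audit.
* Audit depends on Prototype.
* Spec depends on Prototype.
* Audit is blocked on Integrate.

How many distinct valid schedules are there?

Splitting on Prototype: it can be Mon (4), Tue (4), Wed (2). Listing each branch's schedules as (Integrate, Audit, Spec):
Prototype=Mon: (Tue,Wed,Thu) (Tue,Wed,Fri) (Tue,Thu,Fri) (Wed,Thu,Fri) — 4.
Prototype=Tue: (Mon,Wed,Thu) (Mon,Wed,Fri) (Mon,Thu,Fri) (Wed,Thu,Fri) — 4.
Prototype=Wed: (Mon,Thu,Fri) (Tue,Thu,Fri) — 2.
Summing: 4 + 4 + 2 = 10.

10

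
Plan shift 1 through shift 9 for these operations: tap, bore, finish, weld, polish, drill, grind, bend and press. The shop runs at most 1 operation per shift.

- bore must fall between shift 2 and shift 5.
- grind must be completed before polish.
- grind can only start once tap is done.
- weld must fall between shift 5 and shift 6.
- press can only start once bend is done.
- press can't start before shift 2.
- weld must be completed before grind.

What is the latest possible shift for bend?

shift 8

Downstream work caps bend at shift 8.
bend at shift 8 is achievable: polish in shift 7; weld in shift 5; drill in shift 4; bore in shift 2; bend in shift 8; tap in shift 1; press in shift 9; grind in shift 6; finish in shift 3.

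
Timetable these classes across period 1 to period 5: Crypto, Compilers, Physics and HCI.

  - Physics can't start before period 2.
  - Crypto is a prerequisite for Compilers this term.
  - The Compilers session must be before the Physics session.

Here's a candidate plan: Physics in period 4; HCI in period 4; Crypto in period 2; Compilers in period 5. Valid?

No. The Compilers session must be before the Physics session is not satisfied.

Physics can't start before period 2 — holds.
Crypto is a prerequisite for Compilers this term — holds.
The Compilers session must be before the Physics session — violated.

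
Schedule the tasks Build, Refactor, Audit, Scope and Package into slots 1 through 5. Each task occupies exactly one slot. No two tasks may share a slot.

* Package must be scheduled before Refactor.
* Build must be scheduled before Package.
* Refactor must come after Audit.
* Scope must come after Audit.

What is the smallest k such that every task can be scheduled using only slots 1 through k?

The precedence chain requires at least 3 distinct slots.
With at most 1 per slot and 5 tasks, at least 5 slots are needed.
5 works (last occupied slot: 5): for example Refactor=4; Build=2; Package=3; Audit=1; Scope=5.

5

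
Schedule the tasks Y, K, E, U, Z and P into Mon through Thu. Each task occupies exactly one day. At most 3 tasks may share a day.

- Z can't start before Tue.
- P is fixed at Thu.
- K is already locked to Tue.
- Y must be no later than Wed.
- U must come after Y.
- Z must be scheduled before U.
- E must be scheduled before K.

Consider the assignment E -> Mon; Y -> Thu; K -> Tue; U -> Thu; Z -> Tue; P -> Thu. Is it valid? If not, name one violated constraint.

Invalid. Y must be no later than Wed.

E must be scheduled before K — holds.
Z must be scheduled before U — holds.
U must come after Y — violated.
K is already locked to Tue — holds.
Z can't start before Tue — holds.
Y must be no later than Wed — violated.
P is fixed at Thu — holds.
At most 3 tasks may share a day — holds.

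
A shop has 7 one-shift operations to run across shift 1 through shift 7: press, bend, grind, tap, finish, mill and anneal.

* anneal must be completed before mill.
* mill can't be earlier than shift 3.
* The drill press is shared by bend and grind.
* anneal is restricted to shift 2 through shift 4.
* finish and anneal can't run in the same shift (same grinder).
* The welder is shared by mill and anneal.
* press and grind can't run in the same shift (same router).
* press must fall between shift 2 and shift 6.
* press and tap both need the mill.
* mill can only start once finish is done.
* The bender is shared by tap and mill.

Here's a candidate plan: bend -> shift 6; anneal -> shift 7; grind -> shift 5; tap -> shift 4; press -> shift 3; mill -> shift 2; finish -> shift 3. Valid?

press and tap both need the mill — holds.
mill can't be earlier than shift 3 — violated.
mill can only start once finish is done — violated.
press must fall between shift 2 and shift 6 — holds.
anneal is restricted to shift 2 through shift 4 — violated.
The bender is shared by tap and mill — holds.
The welder is shared by mill and anneal — holds.
anneal must be completed before mill — violated.
The drill press is shared by bend and grind — holds.
finish and anneal can't run in the same shift (same grinder) — holds.
press and grind can't run in the same shift (same router) — holds.

Invalid. anneal must be completed before mill.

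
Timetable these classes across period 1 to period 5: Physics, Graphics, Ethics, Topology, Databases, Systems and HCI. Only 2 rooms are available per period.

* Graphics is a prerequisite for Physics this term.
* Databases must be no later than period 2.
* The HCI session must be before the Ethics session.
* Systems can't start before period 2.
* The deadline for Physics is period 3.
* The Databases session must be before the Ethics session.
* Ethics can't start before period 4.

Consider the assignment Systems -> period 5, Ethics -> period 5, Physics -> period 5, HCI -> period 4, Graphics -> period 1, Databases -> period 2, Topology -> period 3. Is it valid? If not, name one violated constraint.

No — it violates: The deadline for Physics is period 3

The HCI session must be before the Ethics session — holds.
The deadline for Physics is period 3 — violated.
Ethics can't start before period 4 — holds.
The Databases session must be before the Ethics session — holds.
Databases must be no later than period 2 — holds.
Graphics is a prerequisite for Physics this term — holds.
Systems can't start before period 2 — holds.
Only 2 rooms are available per period — violated.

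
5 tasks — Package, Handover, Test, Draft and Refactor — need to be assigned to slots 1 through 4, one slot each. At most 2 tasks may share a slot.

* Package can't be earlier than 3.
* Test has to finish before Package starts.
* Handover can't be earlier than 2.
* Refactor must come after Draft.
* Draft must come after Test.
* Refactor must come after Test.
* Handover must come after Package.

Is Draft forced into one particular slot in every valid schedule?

No

Draft can be 2 (e.g. Draft -> 2, Handover -> 4, Package -> 3, Test -> 1, Refactor -> 3) or 3 (e.g. Test=1; Draft=3; Package=3; Refactor=4; Handover=4).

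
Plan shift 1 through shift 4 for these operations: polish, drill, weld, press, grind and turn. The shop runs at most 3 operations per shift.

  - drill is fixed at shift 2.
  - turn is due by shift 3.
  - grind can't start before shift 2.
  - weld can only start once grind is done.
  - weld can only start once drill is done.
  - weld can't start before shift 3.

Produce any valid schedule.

drill=shift 2; press=shift 1; turn=shift 1; weld=shift 3; grind=shift 2; polish=shift 1

Checking: grind(shift 2) before weld(shift 3); drill(shift 2) before weld(shift 3); grind=shift 2 in [shift 2,shift 4]; turn=shift 1 in [shift 1,shift 3]; drill=shift 2 in [shift 2,shift 2]; weld=shift 3 in [shift 3,shift 4]; max 3 per shift (cap 3).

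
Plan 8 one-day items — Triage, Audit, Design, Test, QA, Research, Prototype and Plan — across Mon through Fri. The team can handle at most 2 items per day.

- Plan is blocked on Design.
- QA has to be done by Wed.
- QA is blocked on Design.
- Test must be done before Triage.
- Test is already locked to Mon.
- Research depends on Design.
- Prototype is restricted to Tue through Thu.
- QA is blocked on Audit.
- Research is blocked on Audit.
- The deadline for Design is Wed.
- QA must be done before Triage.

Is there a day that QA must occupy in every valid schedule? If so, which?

Wed

Precedence pushes QA to at least Tue; QA's own window allows nothing later than Wed.
So QA is pinned to Wed.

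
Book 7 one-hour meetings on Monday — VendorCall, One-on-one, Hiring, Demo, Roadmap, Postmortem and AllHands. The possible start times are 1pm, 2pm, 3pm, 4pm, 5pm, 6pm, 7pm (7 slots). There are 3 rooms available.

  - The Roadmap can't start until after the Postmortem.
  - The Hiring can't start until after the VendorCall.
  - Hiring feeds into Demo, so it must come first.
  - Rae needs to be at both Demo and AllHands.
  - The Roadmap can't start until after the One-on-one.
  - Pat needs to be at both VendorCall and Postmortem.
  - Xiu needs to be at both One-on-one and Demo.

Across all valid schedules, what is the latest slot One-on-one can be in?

Downstream work caps One-on-one at 6pm.
One-on-one at 6pm is achievable: Hiring -> 2pm; Roadmap -> 7pm; VendorCall -> 1pm; Postmortem -> 2pm; One-on-one -> 6pm; AllHands -> 1pm; Demo -> 3pm.

6pm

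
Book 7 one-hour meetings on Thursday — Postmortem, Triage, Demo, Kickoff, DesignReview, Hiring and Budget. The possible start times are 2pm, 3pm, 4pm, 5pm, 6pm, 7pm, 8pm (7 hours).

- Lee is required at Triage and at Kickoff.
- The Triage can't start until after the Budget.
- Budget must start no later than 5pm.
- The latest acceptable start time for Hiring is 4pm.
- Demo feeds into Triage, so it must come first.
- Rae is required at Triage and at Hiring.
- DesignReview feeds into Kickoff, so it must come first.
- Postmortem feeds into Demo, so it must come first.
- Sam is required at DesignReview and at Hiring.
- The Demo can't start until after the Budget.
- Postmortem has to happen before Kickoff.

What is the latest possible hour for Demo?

Precedence pushes Demo to at least 3pm; downstream work caps Demo at 7pm.
Demo at 7pm is achievable: Triage -> 8pm; Budget -> 2pm; DesignReview -> 3pm; Postmortem -> 2pm; Kickoff -> 4pm; Demo -> 7pm; Hiring -> 2pm.

7pm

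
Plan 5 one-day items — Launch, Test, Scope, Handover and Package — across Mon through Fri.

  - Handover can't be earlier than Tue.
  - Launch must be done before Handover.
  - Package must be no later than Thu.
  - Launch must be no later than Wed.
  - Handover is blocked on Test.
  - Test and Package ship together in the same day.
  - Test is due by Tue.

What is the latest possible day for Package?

Package's own window allows nothing later than Thu; Package must be in the same day as Test, which can't be after Tue, so Package is at most Tue.
Package at Tue is achievable: Scope=Mon, Launch=Mon, Handover=Wed, Package=Tue, Test=Tue.

Tue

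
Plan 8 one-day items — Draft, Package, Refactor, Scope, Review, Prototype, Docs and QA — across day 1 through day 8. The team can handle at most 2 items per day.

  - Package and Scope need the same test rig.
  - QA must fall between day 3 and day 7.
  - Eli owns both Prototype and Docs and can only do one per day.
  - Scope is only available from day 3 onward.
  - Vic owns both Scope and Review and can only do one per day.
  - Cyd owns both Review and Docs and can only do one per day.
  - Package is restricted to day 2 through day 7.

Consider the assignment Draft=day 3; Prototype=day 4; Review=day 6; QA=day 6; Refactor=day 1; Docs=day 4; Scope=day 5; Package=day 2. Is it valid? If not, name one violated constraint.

Invalid. Eli owns both Prototype and Docs and can only do one per day.

Package and Scope need the same test rig — holds.
The team can handle at most 2 items per day — holds.
Eli owns both Prototype and Docs and can only do one per day — violated.
Vic owns both Scope and Review and can only do one per day — holds.
Package is restricted to day 2 through day 7 — holds.
QA must fall between day 3 and day 7 — holds.
Scope is only available from day 3 onward — holds.
Cyd owns both Review and Docs and can only do one per day — holds.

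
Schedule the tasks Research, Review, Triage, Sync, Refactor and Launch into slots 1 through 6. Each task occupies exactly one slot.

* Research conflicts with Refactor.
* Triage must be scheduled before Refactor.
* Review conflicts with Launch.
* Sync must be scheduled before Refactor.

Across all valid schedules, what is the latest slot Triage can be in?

Downstream work caps Triage at 5.
Triage at 5 is achievable: Launch in 2; Refactor in 6; Review in 1; Sync in 1; Research in 1; Triage in 5.

5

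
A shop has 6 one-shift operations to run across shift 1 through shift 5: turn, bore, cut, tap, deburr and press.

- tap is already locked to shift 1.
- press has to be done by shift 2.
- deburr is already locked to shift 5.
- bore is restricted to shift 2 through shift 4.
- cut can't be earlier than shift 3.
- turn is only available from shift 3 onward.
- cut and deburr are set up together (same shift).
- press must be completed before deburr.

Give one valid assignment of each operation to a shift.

turn=shift 3; bore=shift 2; deburr=shift 5; tap=shift 1; press=shift 1; cut=shift 5

Checking: press(shift 1) before deburr(shift 5); cut = deburr = shift 5; bore=shift 2 in [shift 2,shift 4]; deburr=shift 5 in [shift 5,shift 5]; cut=shift 5 in [shift 3,shift 5]; press=shift 1 in [shift 1,shift 2]; tap=shift 1 in [shift 1,shift 1]; turn=shift 3 in [shift 3,shift 5].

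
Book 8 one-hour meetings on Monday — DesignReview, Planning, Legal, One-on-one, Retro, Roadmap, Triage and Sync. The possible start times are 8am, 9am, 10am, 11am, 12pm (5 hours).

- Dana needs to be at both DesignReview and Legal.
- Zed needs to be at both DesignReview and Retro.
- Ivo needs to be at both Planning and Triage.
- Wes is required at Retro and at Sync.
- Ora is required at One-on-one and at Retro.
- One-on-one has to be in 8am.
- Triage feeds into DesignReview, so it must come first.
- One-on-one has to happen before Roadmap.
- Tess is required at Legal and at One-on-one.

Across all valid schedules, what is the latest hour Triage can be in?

Downstream work caps Triage at 11am.
Triage at 11am is achievable: Planning in 8am; Triage in 11am; Sync in 8am; One-on-one in 8am; Legal in 9am; Roadmap in 9am; Retro in 9am; DesignReview in 12pm.

11am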